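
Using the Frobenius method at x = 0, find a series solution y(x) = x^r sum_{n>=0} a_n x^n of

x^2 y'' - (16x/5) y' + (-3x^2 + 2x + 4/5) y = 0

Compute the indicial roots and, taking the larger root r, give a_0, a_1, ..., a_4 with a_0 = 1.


Write in Frobenius form y'' + (p(x)/x) y' + (q(x)/x^2) y = 0:
  p(x) = -16/5,  q(x) = -3x^2 + 2x + 4/5.
Indicial equation: r(r-1) + (-16/5) r + (4/5) = 0 -> roots r_1 = 4, r_2 = 1/5.
Take r = r_1 = 4. Let y(x) = x^r sum_{n>=0} a_n x^n with a_0 = 1.
Substitute y = x^r sum a_n x^n and match x^{r+n}. The recurrence is
  D(n) a_n + 2 a_{n-1} - 3 a_{n-2} = 0,  where D(n) = (r+n)(r+n-1) + (-16/5)(r+n) + (4/5).
  a_n = [-2 a_{n-1} + 3 a_{n-2}] / D(n).
Since the indicial polynomial factors as (r - r_1)(r - r_2), D(n) = (r_1 + n - r_1)(r_1 + n - r_2) = n(n + 19/5).
Evaluating step by step (a_0 = 1):
  n = 1: D(1) = 1(1 + 19/5) = 24/5; numerator = -2(1) = -2; a_1 = (-2)/(24/5) = -5/12
  n = 2: D(2) = 2(2 + 19/5) = 58/5; numerator = -2(-5/12) + 3(1) = 23/6; a_2 = (23/6)/(58/5) = 115/348
  n = 3: D(3) = 3(3 + 19/5) = 102/5; numerator = -2(115/348) + 3(-5/12) = -665/348; a_3 = (-665/348)/(102/5) = -3325/35496
  n = 4: D(4) = 4(4 + 19/5) = 156/5; numerator = -2(-3325/35496) + 3(115/348) = 5230/4437; a_4 = (5230/4437)/(156/5) = 13075/346086

r = 4; a_0 = 1; a_1 = -5/12; a_2 = 115/348; a_3 = -3325/35496; a_4 = 13075/346086


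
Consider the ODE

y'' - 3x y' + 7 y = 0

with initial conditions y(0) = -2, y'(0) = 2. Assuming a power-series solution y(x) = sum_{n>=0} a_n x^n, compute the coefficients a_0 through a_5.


Ansatz: y(x) = sum_{n>=0} a_n x^n, so y'(x) = sum_{n>=1} n a_n x^(n-1) and y''(x) = sum_{n>=2} n(n-1) a_n x^(n-2).
Substitute into P(x) y'' + Q(x) y' + R(x) y = 0 with P(x) = 1, Q(x) = -3x, R(x) = 7, and match powers of x.
Initial conditions: a_0 = -2, a_1 = 2.
Setting the coefficient of each power of x to zero and solving order by order (substituting the coefficients already found):
  x^0: 2 a_2 + 7 a_0 = 0  ->  2 a_2 = -7 a_0 = 14  ->  a_2 = 7
  x^1: 6 a_3 + 4 a_1 = 0  ->  6 a_3 = -4 a_1 = -8  ->  a_3 = -4/3
  x^2: 12 a_4 + a_2 = 0  ->  12 a_4 = -a_2 = -7  ->  a_4 = -7/12
  x^3: 20 a_5 - 2 a_3 = 0  ->  20 a_5 = 2 a_3 = -8/3  ->  a_5 = -2/15
Truncated series: y(x) = -2 + 2 x + 7 x^2 - (4/3) x^3 - (7/12) x^4 - (2/15) x^5 + O(x^6).

a_0 = -2; a_1 = 2; a_2 = 7; a_3 = -4/3; a_4 = -7/12; a_5 = -2/15


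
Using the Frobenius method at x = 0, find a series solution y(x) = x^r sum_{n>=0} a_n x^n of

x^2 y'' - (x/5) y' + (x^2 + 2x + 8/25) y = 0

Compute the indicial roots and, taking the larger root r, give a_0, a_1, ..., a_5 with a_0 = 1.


Write in Frobenius form y'' + (p(x)/x) y' + (q(x)/x^2) y = 0:
  p(x) = -1/5,  q(x) = x^2 + 2x + 8/25.
Indicial equation: r(r-1) + (-1/5) r + (8/25) = 0 -> roots r_1 = 4/5, r_2 = 2/5.
Take r = r_1 = 4/5. Let y(x) = x^r sum_{n>=0} a_n x^n with a_0 = 1.
Substitute y = x^r sum a_n x^n and match x^{r+n}. The recurrence is
  D(n) a_n + 2 a_{n-1} + 1 a_{n-2} = 0,  where D(n) = (r+n)(r+n-1) + (-1/5)(r+n) + (8/25).
  a_n = [-2 a_{n-1} - 1 a_{n-2}] / D(n).
Since the indicial polynomial factors as (r - r_1)(r - r_2), D(n) = (r_1 + n - r_1)(r_1 + n - r_2) = n(n + 2/5).
Evaluating step by step (a_0 = 1):
  n = 1: D(1) = 1(1 + 2/5) = 7/5; numerator = -2(1) = -2; a_1 = (-2)/(7/5) = -10/7
  n = 2: D(2) = 2(2 + 2/5) = 24/5; numerator = -2(-10/7) - 1(1) = 13/7; a_2 = (13/7)/(24/5) = 65/168
  n = 3: D(3) = 3(3 + 2/5) = 51/5; numerator = -2(65/168) - 1(-10/7) = 55/84; a_3 = (55/84)/(51/5) = 275/4284
  n = 4: D(4) = 4(4 + 2/5) = 88/5; numerator = -2(275/4284) - 1(65/168) = -4415/8568; a_4 = (-4415/8568)/(88/5) = -22075/753984
  n = 5: D(5) = 5(5 + 2/5) = 27; numerator = -2(-22075/753984) - 1(275/4284) = -125/22176; a_5 = (-125/22176)/(27) = -125/598752

r = 4/5; a_0 = 1; a_1 = -10/7; a_2 = 65/168; a_3 = 275/4284; a_4 = -22075/753984; a_5 = -125/598752


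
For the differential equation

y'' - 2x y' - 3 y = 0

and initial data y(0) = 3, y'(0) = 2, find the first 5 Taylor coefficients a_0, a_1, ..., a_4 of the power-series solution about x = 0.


Ansatz: y(x) = sum_{n>=0} a_n x^n, so y'(x) = sum_{n>=1} n a_n x^(n-1) and y''(x) = sum_{n>=2} n(n-1) a_n x^(n-2).
Substitute into P(x) y'' + Q(x) y' + R(x) y = 0 with P(x) = 1, Q(x) = -2x, R(x) = -3, and match powers of x.
Initial conditions: a_0 = 3, a_1 = 2.
Setting the coefficient of each power of x to zero and solving order by order (substituting the coefficients already found):
  x^0: 2 a_2 - 3 a_0 = 0  ->  2 a_2 = 3 a_0 = 9  ->  a_2 = 9/2
  x^1: 6 a_3 - 5 a_1 = 0  ->  6 a_3 = 5 a_1 = 10  ->  a_3 = 5/3
  x^2: 12 a_4 - 7 a_2 = 0  ->  12 a_4 = 7 a_2 = 63/2  ->  a_4 = 21/8
Truncated series: y(x) = 3 + 2 x + (9/2) x^2 + (5/3) x^3 + (21/8) x^4 + O(x^5).

a_0 = 3; a_1 = 2; a_2 = 9/2; a_3 = 5/3; a_4 = 21/8


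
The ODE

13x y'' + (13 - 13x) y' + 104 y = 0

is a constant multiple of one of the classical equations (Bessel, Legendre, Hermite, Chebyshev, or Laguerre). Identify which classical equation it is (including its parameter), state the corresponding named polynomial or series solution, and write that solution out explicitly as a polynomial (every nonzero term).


All three coefficients share the factor 13; dividing through by 13 gives  x y'' + (1 - x) y' + 8 y = 0.
This matches the Laguerre equation x y'' + (1 - x) y' + n y = 0 with n = 8; the polynomial solution is L_8(x).
With y = sum_k a_k x^k, matching x^k gives (k+1)k a_{k+1} + (k+1) a_{k+1} - k a_k + n a_k = 0, i.e. (k+1)^2 a_{k+1} = (k - n) a_k = (k - 8) a_k. The right side vanishes at k = 8, so the series terminates at degree 8.
Standard normalization L_n(0) = 1 gives a_0 = 1. Work upward with a_{k+1} = (k - 8) a_k / (k+1)^2:
  a_1 = (0 - 8)(1) / 1^2 = -8/1 = -8
  a_2 = (1 - 8)(-8) / 2^2 = 56/4 = 14
  a_3 = (2 - 8)(14) / 3^2 = -84/9 = -28/3
  a_4 = (3 - 8)(-28/3) / 4^2 = (140/3)/16 = 35/12
  a_5 = (4 - 8)(35/12) / 5^2 = (-35/3)/25 = -7/15
  a_6 = (5 - 8)(-7/15) / 6^2 = (7/5)/36 = 7/180
  a_7 = (6 - 8)(7/180) / 7^2 = (-7/90)/49 = -1/630
  a_8 = (7 - 8)(-1/630) / 8^2 = (1/630)/64 = 1/40320
Hence L_8(x) = x^8/40320 - x^7/630 + 7 x^6/180 - 7 x^5/15 + 35 x^4/12 - 28 x^3/3 + 14 x^2 - 8 x + 1.

L_8(x); series = x^8/40320 - x^7/630 + 7 x^6/180 - 7 x^5/15 + 35 x^4/12 - 28 x^3/3 + 14 x^2 - 8 x + 1


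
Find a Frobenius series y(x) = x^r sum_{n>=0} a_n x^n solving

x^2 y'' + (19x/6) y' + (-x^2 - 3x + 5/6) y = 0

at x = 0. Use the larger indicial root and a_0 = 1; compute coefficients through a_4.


Write in Frobenius form y'' + (p(x)/x) y' + (q(x)/x^2) y = 0:
  p(x) = 19/6,  q(x) = -x^2 - 3x + 5/6.
Indicial equation: r(r-1) + (19/6) r + (5/6) = 0 -> roots r_1 = -1/2, r_2 = -5/3.
Take r = r_1 = -1/2. Let y(x) = x^r sum_{n>=0} a_n x^n with a_0 = 1.
Substitute y = x^r sum a_n x^n and match x^{r+n}. The recurrence is
  D(n) a_n - 3 a_{n-1} - 1 a_{n-2} = 0,  where D(n) = (r+n)(r+n-1) + (19/6)(r+n) + (5/6).
  a_n = [3 a_{n-1} + 1 a_{n-2}] / D(n).
Since the indicial polynomial factors as (r - r_1)(r - r_2), D(n) = (r_1 + n - r_1)(r_1 + n - r_2) = n(n + 7/6).
Evaluating step by step (a_0 = 1):
  n = 1: D(1) = 1(1 + 7/6) = 13/6; numerator = 3(1) = 3; a_1 = (3)/(13/6) = 18/13
  n = 2: D(2) = 2(2 + 7/6) = 19/3; numerator = 3(18/13) + 1(1) = 67/13; a_2 = (67/13)/(19/3) = 201/247
  n = 3: D(3) = 3(3 + 7/6) = 25/2; numerator = 3(201/247) + 1(18/13) = 945/247; a_3 = (945/247)/(25/2) = 378/1235
  n = 4: D(4) = 4(4 + 7/6) = 62/3; numerator = 3(378/1235) + 1(201/247) = 2139/1235; a_4 = (2139/1235)/(62/3) = 207/2470

r = -1/2; a_0 = 1; a_1 = 18/13; a_2 = 201/247; a_3 = 378/1235; a_4 = 207/2470


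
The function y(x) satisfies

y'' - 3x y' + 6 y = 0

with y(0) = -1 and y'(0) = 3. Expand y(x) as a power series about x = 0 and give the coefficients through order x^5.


Ansatz: y(x) = sum_{n>=0} a_n x^n, so y'(x) = sum_{n>=1} n a_n x^(n-1) and y''(x) = sum_{n>=2} n(n-1) a_n x^(n-2).
Substitute into P(x) y'' + Q(x) y' + R(x) y = 0 with P(x) = 1, Q(x) = -3x, R(x) = 6, and match powers of x.
Initial conditions: a_0 = -1, a_1 = 3.
Setting the coefficient of each power of x to zero and solving order by order (substituting the coefficients already found):
  x^0: 2 a_2 + 6 a_0 = 0  ->  2 a_2 = -6 a_0 = 6  ->  a_2 = 3
  x^1: 6 a_3 + 3 a_1 = 0  ->  6 a_3 = -3 a_1 = -9  ->  a_3 = -3/2
  x^2: 12 a_4 = 0  ->  a_4 = 0
  x^3: 20 a_5 - 3 a_3 = 0  ->  20 a_5 = 3 a_3 = -9/2  ->  a_5 = -9/40
Truncated series: y(x) = -1 + 3 x + 3 x^2 - (3/2) x^3 - (9/40) x^5 + O(x^6).

a_0 = -1; a_1 = 3; a_2 = 3; a_3 = -3/2; a_4 = 0; a_5 = -9/40


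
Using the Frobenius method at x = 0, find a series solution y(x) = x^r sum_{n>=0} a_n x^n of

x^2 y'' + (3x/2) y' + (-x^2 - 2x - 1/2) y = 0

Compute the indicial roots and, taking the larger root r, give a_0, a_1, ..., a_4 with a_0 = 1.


Write in Frobenius form y'' + (p(x)/x) y' + (q(x)/x^2) y = 0:
  p(x) = 3/2,  q(x) = -x^2 - 2x - 1/2.
Indicial equation: r(r-1) + (3/2) r + (-1/2) = 0 -> roots r_1 = 1/2, r_2 = -1.
Take r = r_1 = 1/2. Let y(x) = x^r sum_{n>=0} a_n x^n with a_0 = 1.
Substitute y = x^r sum a_n x^n and match x^{r+n}. The recurrence is
  D(n) a_n - 2 a_{n-1} - 1 a_{n-2} = 0,  where D(n) = (r+n)(r+n-1) + (3/2)(r+n) + (-1/2).
  a_n = [2 a_{n-1} + 1 a_{n-2}] / D(n).
Since the indicial polynomial factors as (r - r_1)(r - r_2), D(n) = (r_1 + n - r_1)(r_1 + n - r_2) = n(n + 3/2).
Evaluating step by step (a_0 = 1):
  n = 1: D(1) = 1(1 + 3/2) = 5/2; numerator = 2(1) = 2; a_1 = (2)/(5/2) = 4/5
  n = 2: D(2) = 2(2 + 3/2) = 7; numerator = 2(4/5) + 1(1) = 13/5; a_2 = (13/5)/(7) = 13/35
  n = 3: D(3) = 3(3 + 3/2) = 27/2; numerator = 2(13/35) + 1(4/5) = 54/35; a_3 = (54/35)/(27/2) = 4/35
  n = 4: D(4) = 4(4 + 3/2) = 22; numerator = 2(4/35) + 1(13/35) = 3/5; a_4 = (3/5)/(22) = 3/110

r = 1/2; a_0 = 1; a_1 = 4/5; a_2 = 13/35; a_3 = 4/35; a_4 = 3/110


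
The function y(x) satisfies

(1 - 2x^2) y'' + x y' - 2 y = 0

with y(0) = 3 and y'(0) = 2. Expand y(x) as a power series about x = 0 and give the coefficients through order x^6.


Ansatz: y(x) = sum_{n>=0} a_n x^n, so y'(x) = sum_{n>=1} n a_n x^(n-1) and y''(x) = sum_{n>=2} n(n-1) a_n x^(n-2).
Substitute into P(x) y'' + Q(x) y' + R(x) y = 0 with P(x) = 1 - 2x^2, Q(x) = x, R(x) = -2, and match powers of x.
Initial conditions: a_0 = 3, a_1 = 2.
Setting the coefficient of each power of x to zero and solving order by order (substituting the coefficients already found):
  x^0: 2 a_2 - 2 a_0 = 0  ->  2 a_2 = 2 a_0 = 6  ->  a_2 = 3
  x^1: 6 a_3 - a_1 = 0  ->  6 a_3 = a_1 = 2  ->  a_3 = 1/3
  x^2: 12 a_4 - 4 a_2 = 0  ->  12 a_4 = 4 a_2 = 12  ->  a_4 = 1
  x^3: 20 a_5 - 11 a_3 = 0  ->  20 a_5 = 11 a_3 = 11/3  ->  a_5 = 11/60
  x^4: 30 a_6 - 22 a_4 = 0  ->  30 a_6 = 22 a_4 = 22  ->  a_6 = 11/15
Truncated series: y(x) = 3 + 2 x + 3 x^2 + (1/3) x^3 + x^4 + (11/60) x^5 + (11/15) x^6 + O(x^7).

a_0 = 3; a_1 = 2; a_2 = 3; a_3 = 1/3; a_4 = 1; a_5 = 11/60; a_6 = 11/15


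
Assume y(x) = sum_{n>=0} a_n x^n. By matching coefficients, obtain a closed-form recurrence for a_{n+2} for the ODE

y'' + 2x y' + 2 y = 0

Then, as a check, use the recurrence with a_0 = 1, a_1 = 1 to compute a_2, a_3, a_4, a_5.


Substitute y = sum_n a_n x^n.
y''(x) has coefficient (n+2)(n+1) a_{n+2} at x^n;
2 x y'(x) has coefficient 2 n a_n at x^n (shift);
2 y(x) has coefficient 2 a_n at x^n.
Matching x^n: (n+2)(n+1) a_{n+2} + (2n + 2) a_n = 0.
Thus a_{n+2} = (-2n - 2) / ((n+1)(n+2)) * a_n.

Check with a_0 = 1, a_1 = 1 (apply the recurrence for n = 0, 1, 2, 3): a_0 = 1, a_1 = 1, a_2 = -1, a_3 = -2/3, a_4 = 1/2, a_5 = 4/15.

a_(n+2) = (-2n - 2) / ((n+1)(n+2)) * a_n; check: a_0 = 1, a_1 = 1, a_2 = -1, a_3 = -2/3, a_4 = 1/2, a_5 = 4/15


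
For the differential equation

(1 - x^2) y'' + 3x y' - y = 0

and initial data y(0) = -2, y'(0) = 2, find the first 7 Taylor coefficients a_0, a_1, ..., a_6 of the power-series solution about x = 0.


Ansatz: y(x) = sum_{n>=0} a_n x^n, so y'(x) = sum_{n>=1} n a_n x^(n-1) and y''(x) = sum_{n>=2} n(n-1) a_n x^(n-2).
Substitute into P(x) y'' + Q(x) y' + R(x) y = 0 with P(x) = 1 - x^2, Q(x) = 3x, R(x) = -1, and match powers of x.
Initial conditions: a_0 = -2, a_1 = 2.
Setting the coefficient of each power of x to zero and solving order by order (substituting the coefficients already found):
  x^0: 2 a_2 - a_0 = 0  ->  2 a_2 = a_0 = -2  ->  a_2 = -1
  x^1: 6 a_3 + 2 a_1 = 0  ->  6 a_3 = -2 a_1 = -4  ->  a_3 = -2/3
  x^2: 12 a_4 + 3 a_2 = 0  ->  12 a_4 = -3 a_2 = 3  ->  a_4 = 1/4
  x^3: 20 a_5 + 2 a_3 = 0  ->  20 a_5 = -2 a_3 = 4/3  ->  a_5 = 1/15
  x^4: 30 a_6 - a_4 = 0  ->  30 a_6 = a_4 = 1/4  ->  a_6 = 1/120
Truncated series: y(x) = -2 + 2 x - x^2 - (2/3) x^3 + (1/4) x^4 + (1/15) x^5 + (1/120) x^6 + O(x^7).

a_0 = -2; a_1 = 2; a_2 = -1; a_3 = -2/3; a_4 = 1/4; a_5 = 1/15; a_6 = 1/120


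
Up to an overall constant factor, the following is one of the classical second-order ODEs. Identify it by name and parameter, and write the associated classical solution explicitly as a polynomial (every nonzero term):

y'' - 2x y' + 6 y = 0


The equation is already in a standard form:  y'' - 2x y' + 6 y = 0.
This matches the Hermite equation y'' - 2x y' + 2n y = 0 with 2n = 6, so n = 3; the polynomial solution is H_3(x).
With y = sum_k a_k x^k, matching x^k gives (k+2)(k+1) a_{k+2} = 2(k - n) a_k = 2(k - 3) a_k. The right side vanishes at k = 3, so the series with the parity of 3 terminates at degree 3.
Standard normalization: leading coefficient of H_n is 2^n, so a_3 = 2^3 = 8. Work downward with a_k = (k+1)(k+2) a_{k+2} / (2(k - n)):
  a_1 = (2)(3)(8) / (2(1 - 3)) = 48/(-4) = -12
Hence H_3(x) = 8 x^3 - 12 x.

H_3(x); series = 8 x^3 - 12 x


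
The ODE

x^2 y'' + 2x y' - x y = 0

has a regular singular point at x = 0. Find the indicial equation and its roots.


Divide by x^2 to reach normal form y'' + P_1(x) y' + P_2(x) y = 0 with P_1(x) = 2/x and P_2(x) = -1/x.
x = 0 is a singular point because the y'-coefficient 2/x has a pole at x = 0 and the y-coefficient -1/x has a pole at x = 0.
It is a regular singular point because x P_1(x) = p(x) = 2 and x^2 P_2(x) = q(x) = -x are polynomials, hence analytic at x = 0.
p(0) = 2,  q(0) = 0.
Indicial equation: r(r-1) + p(0) r + q(0) = 0, i.e. r^2 + (p(0) - 1) r + q(0) = 0, i.e. r^2 + 1 r = 0.
Discriminant: (1)^2 - 4(0) = 1, so r = (-1 ± 1)/2.
Solving: r_1 = 0, r_2 = -1.

indicial: r^2 + 1 r = 0; roots r_1 = 0, r_2 = -1


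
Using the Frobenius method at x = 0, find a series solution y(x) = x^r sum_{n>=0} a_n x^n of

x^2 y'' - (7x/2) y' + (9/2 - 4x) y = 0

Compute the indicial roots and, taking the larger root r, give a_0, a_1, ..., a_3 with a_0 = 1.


Write in Frobenius form y'' + (p(x)/x) y' + (q(x)/x^2) y = 0:
  p(x) = -7/2,  q(x) = 9/2 - 4x.
Indicial equation: r(r-1) + (-7/2) r + (9/2) = 0 -> roots r_1 = 3, r_2 = 3/2.
Take r = r_1 = 3. Let y(x) = x^r sum_{n>=0} a_n x^n with a_0 = 1.
Substitute y = x^r sum a_n x^n and match x^{r+n}. The recurrence is
  D(n) a_n - 4 a_{n-1} = 0,  where D(n) = (r+n)(r+n-1) + (-7/2)(r+n) + (9/2).
  a_n = 4 / D(n) * a_{n-1}.
Since the indicial polynomial factors as (r - r_1)(r - r_2), D(n) = (r_1 + n - r_1)(r_1 + n - r_2) = n(n + 3/2).
Evaluating step by step (a_0 = 1):
  n = 1: D(1) = 1(1 + 3/2) = 5/2; numerator = 4(1) = 4; a_1 = (4)/(5/2) = 8/5
  n = 2: D(2) = 2(2 + 3/2) = 7; numerator = 4(8/5) = 32/5; a_2 = (32/5)/(7) = 32/35
  n = 3: D(3) = 3(3 + 3/2) = 27/2; numerator = 4(32/35) = 128/35; a_3 = (128/35)/(27/2) = 256/945

r = 3; a_0 = 1; a_1 = 8/5; a_2 = 32/35; a_3 = 256/945


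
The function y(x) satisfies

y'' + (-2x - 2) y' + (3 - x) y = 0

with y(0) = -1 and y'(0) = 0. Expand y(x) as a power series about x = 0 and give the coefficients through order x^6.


Ansatz: y(x) = sum_{n>=0} a_n x^n, so y'(x) = sum_{n>=1} n a_n x^(n-1) and y''(x) = sum_{n>=2} n(n-1) a_n x^(n-2).
Substitute into P(x) y'' + Q(x) y' + R(x) y = 0 with P(x) = 1, Q(x) = -2x - 2, R(x) = 3 - x, and match powers of x.
Initial conditions: a_0 = -1, a_1 = 0.
Setting the coefficient of each power of x to zero and solving order by order (substituting the coefficients already found):
  x^0: 2 a_2 - 2 a_1 + 3 a_0 = 0  ->  2 a_2 = 2 a_1 - 3 a_0 = 3  ->  a_2 = 3/2
  x^1: 6 a_3 - 4 a_2 + a_1 - a_0 = 0  ->  6 a_3 = 4 a_2 - a_1 + a_0 = 5  ->  a_3 = 5/6
  x^2: 12 a_4 - 6 a_3 - a_2 - a_1 = 0  ->  12 a_4 = 6 a_3 + a_2 + a_1 = 13/2  ->  a_4 = 13/24
  x^3: 20 a_5 - 8 a_4 - 3 a_3 - a_2 = 0  ->  20 a_5 = 8 a_4 + 3 a_3 + a_2 = 25/3  ->  a_5 = 5/12
  x^4: 30 a_6 - 10 a_5 - 5 a_4 - a_3 = 0  ->  30 a_6 = 10 a_5 + 5 a_4 + a_3 = 185/24  ->  a_6 = 37/144
Truncated series: y(x) = -1 + (3/2) x^2 + (5/6) x^3 + (13/24) x^4 + (5/12) x^5 + (37/144) x^6 + O(x^7).

a_0 = -1; a_1 = 0; a_2 = 3/2; a_3 = 5/6; a_4 = 13/24; a_5 = 5/12; a_6 = 37/144


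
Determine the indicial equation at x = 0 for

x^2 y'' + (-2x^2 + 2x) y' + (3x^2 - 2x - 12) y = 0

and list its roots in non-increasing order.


Divide by x^2 to reach normal form y'' + P_1(x) y' + P_2(x) y = 0 with P_1(x) = -2 + 2/x and P_2(x) = 3 - 2/x - 12/x^2.
x = 0 is a singular point because the y'-coefficient -2 + 2/x has a pole at x = 0 and the y-coefficient 3 - 2/x - 12/x^2 has a pole at x = 0.
It is a regular singular point because x P_1(x) = p(x) = 2 - 2x and x^2 P_2(x) = q(x) = 3x^2 - 2x - 12 are polynomials, hence analytic at x = 0.
p(0) = 2,  q(0) = -12.
Indicial equation: r(r-1) + p(0) r + q(0) = 0, i.e. r^2 + (p(0) - 1) r + q(0) = 0, i.e. r^2 + 1 r - 12 = 0.
Discriminant: (1)^2 - 4(-12) = 49, so r = (-1 ± 7)/2.
Solving: r_1 = 3, r_2 = -4.

indicial: r^2 + 1 r - 12 = 0; roots r_1 = 3, r_2 = -4


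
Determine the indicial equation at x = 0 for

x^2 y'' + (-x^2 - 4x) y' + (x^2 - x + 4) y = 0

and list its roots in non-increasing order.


Divide by x^2 to reach normal form y'' + P_1(x) y' + P_2(x) y = 0 with P_1(x) = -1 - 4/x and P_2(x) = 1 - 1/x + 4/x^2.
x = 0 is a singular point because the y'-coefficient -1 - 4/x has a pole at x = 0 and the y-coefficient 1 - 1/x + 4/x^2 has a pole at x = 0.
It is a regular singular point because x P_1(x) = p(x) = -x - 4 and x^2 P_2(x) = q(x) = x^2 - x + 4 are polynomials, hence analytic at x = 0.
p(0) = -4,  q(0) = 4.
Indicial equation: r(r-1) + p(0) r + q(0) = 0, i.e. r^2 + (p(0) - 1) r + q(0) = 0, i.e. r^2 - 5 r + 4 = 0.
Discriminant: (-5)^2 - 4(4) = 9, so r = (5 ± 3)/2.
Solving: r_1 = 4, r_2 = 1.

indicial: r^2 - 5 r + 4 = 0; roots r_1 = 4, r_2 = 1


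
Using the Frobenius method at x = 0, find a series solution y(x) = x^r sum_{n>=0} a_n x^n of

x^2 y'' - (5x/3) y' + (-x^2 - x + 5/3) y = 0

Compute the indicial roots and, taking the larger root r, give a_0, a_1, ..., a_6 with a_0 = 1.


Write in Frobenius form y'' + (p(x)/x) y' + (q(x)/x^2) y = 0:
  p(x) = -5/3,  q(x) = -x^2 - x + 5/3.
Indicial equation: r(r-1) + (-5/3) r + (5/3) = 0 -> roots r_1 = 5/3, r_2 = 1.
Take r = r_1 = 5/3. Let y(x) = x^r sum_{n>=0} a_n x^n with a_0 = 1.
Substitute y = x^r sum a_n x^n and match x^{r+n}. The recurrence is
  D(n) a_n - 1 a_{n-1} - 1 a_{n-2} = 0,  where D(n) = (r+n)(r+n-1) + (-5/3)(r+n) + (5/3).
  a_n = [1 a_{n-1} + 1 a_{n-2}] / D(n).
Since the indicial polynomial factors as (r - r_1)(r - r_2), D(n) = (r_1 + n - r_1)(r_1 + n - r_2) = n(n + 2/3).
Evaluating step by step (a_0 = 1):
  n = 1: D(1) = 1(1 + 2/3) = 5/3; numerator = 1(1) = 1; a_1 = (1)/(5/3) = 3/5
  n = 2: D(2) = 2(2 + 2/3) = 16/3; numerator = 1(3/5) + 1(1) = 8/5; a_2 = (8/5)/(16/3) = 3/10
  n = 3: D(3) = 3(3 + 2/3) = 11; numerator = 1(3/10) + 1(3/5) = 9/10; a_3 = (9/10)/(11) = 9/110
  n = 4: D(4) = 4(4 + 2/3) = 56/3; numerator = 1(9/110) + 1(3/10) = 21/55; a_4 = (21/55)/(56/3) = 9/440
  n = 5: D(5) = 5(5 + 2/3) = 85/3; numerator = 1(9/440) + 1(9/110) = 9/88; a_5 = (9/88)/(85/3) = 27/7480
  n = 6: D(6) = 6(6 + 2/3) = 40; numerator = 1(27/7480) + 1(9/440) = 9/374; a_6 = (9/374)/(40) = 9/14960

r = 5/3; a_0 = 1; a_1 = 3/5; a_2 = 3/10; a_3 = 9/110; a_4 = 9/440; a_5 = 27/7480; a_6 = 9/14960


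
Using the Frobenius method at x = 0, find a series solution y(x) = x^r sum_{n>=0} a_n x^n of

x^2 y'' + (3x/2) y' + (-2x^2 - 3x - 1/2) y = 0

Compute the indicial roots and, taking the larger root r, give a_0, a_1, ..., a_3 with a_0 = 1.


Write in Frobenius form y'' + (p(x)/x) y' + (q(x)/x^2) y = 0:
  p(x) = 3/2,  q(x) = -2x^2 - 3x - 1/2.
Indicial equation: r(r-1) + (3/2) r + (-1/2) = 0 -> roots r_1 = 1/2, r_2 = -1.
Take r = r_1 = 1/2. Let y(x) = x^r sum_{n>=0} a_n x^n with a_0 = 1.
Substitute y = x^r sum a_n x^n and match x^{r+n}. The recurrence is
  D(n) a_n - 3 a_{n-1} - 2 a_{n-2} = 0,  where D(n) = (r+n)(r+n-1) + (3/2)(r+n) + (-1/2).
  a_n = [3 a_{n-1} + 2 a_{n-2}] / D(n).
Since the indicial polynomial factors as (r - r_1)(r - r_2), D(n) = (r_1 + n - r_1)(r_1 + n - r_2) = n(n + 3/2).
Evaluating step by step (a_0 = 1):
  n = 1: D(1) = 1(1 + 3/2) = 5/2; numerator = 3(1) = 3; a_1 = (3)/(5/2) = 6/5
  n = 2: D(2) = 2(2 + 3/2) = 7; numerator = 3(6/5) + 2(1) = 28/5; a_2 = (28/5)/(7) = 4/5
  n = 3: D(3) = 3(3 + 3/2) = 27/2; numerator = 3(4/5) + 2(6/5) = 24/5; a_3 = (24/5)/(27/2) = 16/45

r = 1/2; a_0 = 1; a_1 = 6/5; a_2 = 4/5; a_3 = 16/45


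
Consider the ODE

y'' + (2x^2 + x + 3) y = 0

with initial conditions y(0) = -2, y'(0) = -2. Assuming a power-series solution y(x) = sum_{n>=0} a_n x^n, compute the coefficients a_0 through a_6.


Ansatz: y(x) = sum_{n>=0} a_n x^n, so y'(x) = sum_{n>=1} n a_n x^(n-1) and y''(x) = sum_{n>=2} n(n-1) a_n x^(n-2).
Substitute into P(x) y'' + Q(x) y' + R(x) y = 0 with P(x) = 1, Q(x) = 0, R(x) = 2x^2 + x + 3, and match powers of x.
Initial conditions: a_0 = -2, a_1 = -2.
Setting the coefficient of each power of x to zero and solving order by order (substituting the coefficients already found):
  x^0: 2 a_2 + 3 a_0 = 0  ->  2 a_2 = -3 a_0 = 6  ->  a_2 = 3
  x^1: 6 a_3 + 3 a_1 + a_0 = 0  ->  6 a_3 = -3 a_1 - a_0 = 8  ->  a_3 = 4/3
  x^2: 12 a_4 + 3 a_2 + a_1 + 2 a_0 = 0  ->  12 a_4 = -3 a_2 - a_1 - 2 a_0 = -3  ->  a_4 = -1/4
  x^3: 20 a_5 + 3 a_3 + a_2 + 2 a_1 = 0  ->  20 a_5 = -3 a_3 - a_2 - 2 a_1 = -3  ->  a_5 = -3/20
  x^4: 30 a_6 + 3 a_4 + a_3 + 2 a_2 = 0  ->  30 a_6 = -3 a_4 - a_3 - 2 a_2 = -79/12  ->  a_6 = -79/360
Truncated series: y(x) = -2 - 2 x + 3 x^2 + (4/3) x^3 - (1/4) x^4 - (3/20) x^5 - (79/360) x^6 + O(x^7).

a_0 = -2; a_1 = -2; a_2 = 3; a_3 = 4/3; a_4 = -1/4; a_5 = -3/20; a_6 = -79/360


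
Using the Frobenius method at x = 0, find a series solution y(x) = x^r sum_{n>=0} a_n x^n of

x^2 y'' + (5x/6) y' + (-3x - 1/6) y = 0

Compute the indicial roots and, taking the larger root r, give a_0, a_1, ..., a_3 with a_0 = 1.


Write in Frobenius form y'' + (p(x)/x) y' + (q(x)/x^2) y = 0:
  p(x) = 5/6,  q(x) = -3x - 1/6.
Indicial equation: r(r-1) + (5/6) r + (-1/6) = 0 -> roots r_1 = 1/2, r_2 = -1/3.
Take r = r_1 = 1/2. Let y(x) = x^r sum_{n>=0} a_n x^n with a_0 = 1.
Substitute y = x^r sum a_n x^n and match x^{r+n}. The recurrence is
  D(n) a_n - 3 a_{n-1} = 0,  where D(n) = (r+n)(r+n-1) + (5/6)(r+n) + (-1/6).
  a_n = 3 / D(n) * a_{n-1}.
Since the indicial polynomial factors as (r - r_1)(r - r_2), D(n) = (r_1 + n - r_1)(r_1 + n - r_2) = n(n + 5/6).
Evaluating step by step (a_0 = 1):
  n = 1: D(1) = 1(1 + 5/6) = 11/6; numerator = 3(1) = 3; a_1 = (3)/(11/6) = 18/11
  n = 2: D(2) = 2(2 + 5/6) = 17/3; numerator = 3(18/11) = 54/11; a_2 = (54/11)/(17/3) = 162/187
  n = 3: D(3) = 3(3 + 5/6) = 23/2; numerator = 3(162/187) = 486/187; a_3 = (486/187)/(23/2) = 972/4301

r = 1/2; a_0 = 1; a_1 = 18/11; a_2 = 162/187; a_3 = 972/4301


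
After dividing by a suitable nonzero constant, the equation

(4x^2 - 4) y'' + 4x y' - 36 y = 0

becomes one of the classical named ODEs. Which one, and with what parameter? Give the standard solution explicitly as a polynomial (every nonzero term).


All three coefficients share the factor -4; dividing through by -4 gives  (1 - x^2) y'' - x y' + 9 y = 0.
This matches the Chebyshev equation (1 - x^2) y'' - x y' + n^2 y = 0 (note the -x y' term, not -2x y') with n^2 = 9, so n = 3; the polynomial solution is T_3(x).
With y = sum_k a_k x^k, matching x^k gives (k+2)(k+1) a_{k+2} = (k^2 - n^2) a_k = (k - 3)(k + 3) a_k. The right side vanishes at k = 3, so the series with the parity of 3 terminates at degree 3.
Standard normalization: leading coefficient of T_n is 2^(n-1), so a_3 = 2^2 = 4. Work downward with a_k = (k+1)(k+2) a_{k+2} / ((k - 3)(k + 3)):
  a_1 = (2)(3)(4) / ((1 - 3)(1 + 3)) = 24/(-8) = -3
Hence T_3(x) = 4 x^3 - 3 x.

T_3(x); series = 4 x^3 - 3 x


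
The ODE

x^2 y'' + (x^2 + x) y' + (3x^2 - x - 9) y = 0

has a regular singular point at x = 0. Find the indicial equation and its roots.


Divide by x^2 to reach normal form y'' + P_1(x) y' + P_2(x) y = 0 with P_1(x) = 1 + 1/x and P_2(x) = 3 - 1/x - 9/x^2.
x = 0 is a singular point because the y'-coefficient 1 + 1/x has a pole at x = 0 and the y-coefficient 3 - 1/x - 9/x^2 has a pole at x = 0.
It is a regular singular point because x P_1(x) = p(x) = x + 1 and x^2 P_2(x) = q(x) = 3x^2 - x - 9 are polynomials, hence analytic at x = 0.
p(0) = 1,  q(0) = -9.
Indicial equation: r(r-1) + p(0) r + q(0) = 0, i.e. r^2 + (p(0) - 1) r + q(0) = 0, i.e. r^2 - 9 = 0.
Discriminant: (0)^2 - 4(-9) = 36, so r = (0 ± 6)/2.
Solving: r_1 = 3, r_2 = -3.

indicial: r^2 - 9 = 0; roots r_1 = 3, r_2 = -3


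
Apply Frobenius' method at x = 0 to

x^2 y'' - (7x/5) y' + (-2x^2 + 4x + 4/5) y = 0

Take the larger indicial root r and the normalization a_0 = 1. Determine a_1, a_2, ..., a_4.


Write in Frobenius form y'' + (p(x)/x) y' + (q(x)/x^2) y = 0:
  p(x) = -7/5,  q(x) = -2x^2 + 4x + 4/5.
Indicial equation: r(r-1) + (-7/5) r + (4/5) = 0 -> roots r_1 = 2, r_2 = 2/5.
Take r = r_1 = 2. Let y(x) = x^r sum_{n>=0} a_n x^n with a_0 = 1.
Substitute y = x^r sum a_n x^n and match x^{r+n}. The recurrence is
  D(n) a_n + 4 a_{n-1} - 2 a_{n-2} = 0,  where D(n) = (r+n)(r+n-1) + (-7/5)(r+n) + (4/5).
  a_n = [-4 a_{n-1} + 2 a_{n-2}] / D(n).
Since the indicial polynomial factors as (r - r_1)(r - r_2), D(n) = (r_1 + n - r_1)(r_1 + n - r_2) = n(n + 8/5).
Evaluating step by step (a_0 = 1):
  n = 1: D(1) = 1(1 + 8/5) = 13/5; numerator = -4(1) = -4; a_1 = (-4)/(13/5) = -20/13
  n = 2: D(2) = 2(2 + 8/5) = 36/5; numerator = -4(-20/13) + 2(1) = 106/13; a_2 = (106/13)/(36/5) = 265/234
  n = 3: D(3) = 3(3 + 8/5) = 69/5; numerator = -4(265/234) + 2(-20/13) = -890/117; a_3 = (-890/117)/(69/5) = -4450/8073
  n = 4: D(4) = 4(4 + 8/5) = 112/5; numerator = -4(-4450/8073) + 2(265/234) = 36085/8073; a_4 = (36085/8073)/(112/5) = 25775/129168

r = 2; a_0 = 1; a_1 = -20/13; a_2 = 265/234; a_3 = -4450/8073; a_4 = 25775/129168


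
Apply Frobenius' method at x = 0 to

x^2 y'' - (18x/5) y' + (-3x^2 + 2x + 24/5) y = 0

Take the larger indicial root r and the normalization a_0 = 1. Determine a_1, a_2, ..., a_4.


Write in Frobenius form y'' + (p(x)/x) y' + (q(x)/x^2) y = 0:
  p(x) = -18/5,  q(x) = -3x^2 + 2x + 24/5.
Indicial equation: r(r-1) + (-18/5) r + (24/5) = 0 -> roots r_1 = 3, r_2 = 8/5.
Take r = r_1 = 3. Let y(x) = x^r sum_{n>=0} a_n x^n with a_0 = 1.
Substitute y = x^r sum a_n x^n and match x^{r+n}. The recurrence is
  D(n) a_n + 2 a_{n-1} - 3 a_{n-2} = 0,  where D(n) = (r+n)(r+n-1) + (-18/5)(r+n) + (24/5).
  a_n = [-2 a_{n-1} + 3 a_{n-2}] / D(n).
Since the indicial polynomial factors as (r - r_1)(r - r_2), D(n) = (r_1 + n - r_1)(r_1 + n - r_2) = n(n + 7/5).
Evaluating step by step (a_0 = 1):
  n = 1: D(1) = 1(1 + 7/5) = 12/5; numerator = -2(1) = -2; a_1 = (-2)/(12/5) = -5/6
  n = 2: D(2) = 2(2 + 7/5) = 34/5; numerator = -2(-5/6) + 3(1) = 14/3; a_2 = (14/3)/(34/5) = 35/51
  n = 3: D(3) = 3(3 + 7/5) = 66/5; numerator = -2(35/51) + 3(-5/6) = -395/102; a_3 = (-395/102)/(66/5) = -1975/6732
  n = 4: D(4) = 4(4 + 7/5) = 108/5; numerator = -2(-1975/6732) + 3(35/51) = 8905/3366; a_4 = (8905/3366)/(108/5) = 44525/363528

r = 3; a_0 = 1; a_1 = -5/6; a_2 = 35/51; a_3 = -1975/6732; a_4 = 44525/363528


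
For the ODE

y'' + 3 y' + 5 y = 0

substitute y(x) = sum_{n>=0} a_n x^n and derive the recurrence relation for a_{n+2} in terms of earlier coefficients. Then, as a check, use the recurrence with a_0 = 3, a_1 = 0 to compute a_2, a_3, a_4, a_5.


Substitute y = sum_n a_n x^n.
y''(x) has coefficient (n+2)(n+1) a_{n+2} at x^n;
3 y'(x) has coefficient 3 (n+1) a_{n+1} at x^n;
5 y(x) has coefficient 5 a_n at x^n.
Matching x^n: (n+2)(n+1) a_{n+2} + 3 (n+1) a_{n+1} + 5 a_n = 0.
Thus a_{n+2} = [-3 (n+1) a_{n+1} - 5 a_n] / ((n+1)(n+2)).

Check with a_0 = 3, a_1 = 0 (apply the recurrence for n = 0, 1, 2, 3): a_0 = 3, a_1 = 0, a_2 = -15/2, a_3 = 15/2, a_4 = -5/2, a_5 = -3/8.

a_(n+2) = [-3 (n+1) a_(n+1) - 5 a_n] / ((n+1)(n+2)); check: a_0 = 3, a_1 = 0, a_2 = -15/2, a_3 = 15/2, a_4 = -5/2, a_5 = -3/8


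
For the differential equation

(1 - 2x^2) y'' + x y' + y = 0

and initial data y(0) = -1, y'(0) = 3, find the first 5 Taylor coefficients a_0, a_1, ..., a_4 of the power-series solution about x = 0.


Ansatz: y(x) = sum_{n>=0} a_n x^n, so y'(x) = sum_{n>=1} n a_n x^(n-1) and y''(x) = sum_{n>=2} n(n-1) a_n x^(n-2).
Substitute into P(x) y'' + Q(x) y' + R(x) y = 0 with P(x) = 1 - 2x^2, Q(x) = x, R(x) = 1, and match powers of x.
Initial conditions: a_0 = -1, a_1 = 3.
Setting the coefficient of each power of x to zero and solving order by order (substituting the coefficients already found):
  x^0: 2 a_2 + a_0 = 0  ->  2 a_2 = -a_0 = 1  ->  a_2 = 1/2
  x^1: 6 a_3 + 2 a_1 = 0  ->  6 a_3 = -2 a_1 = -6  ->  a_3 = -1
  x^2: 12 a_4 - a_2 = 0  ->  12 a_4 = a_2 = 1/2  ->  a_4 = 1/24
Truncated series: y(x) = -1 + 3 x + (1/2) x^2 - x^3 + (1/24) x^4 + O(x^5).

a_0 = -1; a_1 = 3; a_2 = 1/2; a_3 = -1; a_4 = 1/24


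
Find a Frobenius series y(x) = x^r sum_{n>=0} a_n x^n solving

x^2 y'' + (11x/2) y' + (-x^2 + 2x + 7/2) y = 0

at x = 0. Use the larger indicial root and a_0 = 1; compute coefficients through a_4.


Write in Frobenius form y'' + (p(x)/x) y' + (q(x)/x^2) y = 0:
  p(x) = 11/2,  q(x) = -x^2 + 2x + 7/2.
Indicial equation: r(r-1) + (11/2) r + (7/2) = 0 -> roots r_1 = -1, r_2 = -7/2.
Take r = r_1 = -1. Let y(x) = x^r sum_{n>=0} a_n x^n with a_0 = 1.
Substitute y = x^r sum a_n x^n and match x^{r+n}. The recurrence is
  D(n) a_n + 2 a_{n-1} - 1 a_{n-2} = 0,  where D(n) = (r+n)(r+n-1) + (11/2)(r+n) + (7/2).
  a_n = [-2 a_{n-1} + 1 a_{n-2}] / D(n).
Since the indicial polynomial factors as (r - r_1)(r - r_2), D(n) = (r_1 + n - r_1)(r_1 + n - r_2) = n(n + 5/2).
Evaluating step by step (a_0 = 1):
  n = 1: D(1) = 1(1 + 5/2) = 7/2; numerator = -2(1) = -2; a_1 = (-2)/(7/2) = -4/7
  n = 2: D(2) = 2(2 + 5/2) = 9; numerator = -2(-4/7) + 1(1) = 15/7; a_2 = (15/7)/(9) = 5/21
  n = 3: D(3) = 3(3 + 5/2) = 33/2; numerator = -2(5/21) + 1(-4/7) = -22/21; a_3 = (-22/21)/(33/2) = -4/63
  n = 4: D(4) = 4(4 + 5/2) = 26; numerator = -2(-4/63) + 1(5/21) = 23/63; a_4 = (23/63)/(26) = 23/1638

r = -1; a_0 = 1; a_1 = -4/7; a_2 = 5/21; a_3 = -4/63; a_4 = 23/1638


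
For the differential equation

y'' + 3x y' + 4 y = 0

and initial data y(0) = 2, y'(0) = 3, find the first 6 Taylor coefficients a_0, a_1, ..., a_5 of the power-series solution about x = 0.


Ansatz: y(x) = sum_{n>=0} a_n x^n, so y'(x) = sum_{n>=1} n a_n x^(n-1) and y''(x) = sum_{n>=2} n(n-1) a_n x^(n-2).
Substitute into P(x) y'' + Q(x) y' + R(x) y = 0 with P(x) = 1, Q(x) = 3x, R(x) = 4, and match powers of x.
Initial conditions: a_0 = 2, a_1 = 3.
Setting the coefficient of each power of x to zero and solving order by order (substituting the coefficients already found):
  x^0: 2 a_2 + 4 a_0 = 0  ->  2 a_2 = -4 a_0 = -8  ->  a_2 = -4
  x^1: 6 a_3 + 7 a_1 = 0  ->  6 a_3 = -7 a_1 = -21  ->  a_3 = -7/2
  x^2: 12 a_4 + 10 a_2 = 0  ->  12 a_4 = -10 a_2 = 40  ->  a_4 = 10/3
  x^3: 20 a_5 + 13 a_3 = 0  ->  20 a_5 = -13 a_3 = 91/2  ->  a_5 = 91/40
Truncated series: y(x) = 2 + 3 x - 4 x^2 - (7/2) x^3 + (10/3) x^4 + (91/40) x^5 + O(x^6).

a_0 = 2; a_1 = 3; a_2 = -4; a_3 = -7/2; a_4 = 10/3; a_5 = 91/40


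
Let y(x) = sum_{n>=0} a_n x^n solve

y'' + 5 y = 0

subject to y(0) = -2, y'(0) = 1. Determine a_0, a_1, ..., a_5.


Ansatz: y(x) = sum_{n>=0} a_n x^n, so y'(x) = sum_{n>=1} n a_n x^(n-1) and y''(x) = sum_{n>=2} n(n-1) a_n x^(n-2).
Substitute into P(x) y'' + Q(x) y' + R(x) y = 0 with P(x) = 1, Q(x) = 0, R(x) = 5, and match powers of x.
Initial conditions: a_0 = -2, a_1 = 1.
Setting the coefficient of each power of x to zero and solving order by order (substituting the coefficients already found):
  x^0: 2 a_2 + 5 a_0 = 0  ->  2 a_2 = -5 a_0 = 10  ->  a_2 = 5
  x^1: 6 a_3 + 5 a_1 = 0  ->  6 a_3 = -5 a_1 = -5  ->  a_3 = -5/6
  x^2: 12 a_4 + 5 a_2 = 0  ->  12 a_4 = -5 a_2 = -25  ->  a_4 = -25/12
  x^3: 20 a_5 + 5 a_3 = 0  ->  20 a_5 = -5 a_3 = 25/6  ->  a_5 = 5/24
Truncated series: y(x) = -2 + x + 5 x^2 - (5/6) x^3 - (25/12) x^4 + (5/24) x^5 + O(x^6).

a_0 = -2; a_1 = 1; a_2 = 5; a_3 = -5/6; a_4 = -25/12; a_5 = 5/24


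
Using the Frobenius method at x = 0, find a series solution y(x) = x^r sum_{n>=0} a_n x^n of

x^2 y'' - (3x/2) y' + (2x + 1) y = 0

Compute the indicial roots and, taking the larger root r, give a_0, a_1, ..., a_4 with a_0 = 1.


Write in Frobenius form y'' + (p(x)/x) y' + (q(x)/x^2) y = 0:
  p(x) = -3/2,  q(x) = 2x + 1.
Indicial equation: r(r-1) + (-3/2) r + (1) = 0 -> roots r_1 = 2, r_2 = 1/2.
Take r = r_1 = 2. Let y(x) = x^r sum_{n>=0} a_n x^n with a_0 = 1.
Substitute y = x^r sum a_n x^n and match x^{r+n}. The recurrence is
  D(n) a_n + 2 a_{n-1} = 0,  where D(n) = (r+n)(r+n-1) + (-3/2)(r+n) + (1).
  a_n = -2 / D(n) * a_{n-1}.
Since the indicial polynomial factors as (r - r_1)(r - r_2), D(n) = (r_1 + n - r_1)(r_1 + n - r_2) = n(n + 3/2).
Evaluating step by step (a_0 = 1):
  n = 1: D(1) = 1(1 + 3/2) = 5/2; numerator = -2(1) = -2; a_1 = (-2)/(5/2) = -4/5
  n = 2: D(2) = 2(2 + 3/2) = 7; numerator = -2(-4/5) = 8/5; a_2 = (8/5)/(7) = 8/35
  n = 3: D(3) = 3(3 + 3/2) = 27/2; numerator = -2(8/35) = -16/35; a_3 = (-16/35)/(27/2) = -32/945
  n = 4: D(4) = 4(4 + 3/2) = 22; numerator = -2(-32/945) = 64/945; a_4 = (64/945)/(22) = 32/10395

r = 2; a_0 = 1; a_1 = -4/5; a_2 = 8/35; a_3 = -32/945; a_4 = 32/10395


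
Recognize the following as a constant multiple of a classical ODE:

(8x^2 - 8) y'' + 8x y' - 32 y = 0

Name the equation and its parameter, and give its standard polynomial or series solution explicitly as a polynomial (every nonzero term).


All three coefficients share the factor -8; dividing through by -8 gives  (1 - x^2) y'' - x y' + 4 y = 0.
This matches the Chebyshev equation (1 - x^2) y'' - x y' + n^2 y = 0 (note the -x y' term, not -2x y') with n^2 = 4, so n = 2; the polynomial solution is T_2(x).
With y = sum_k a_k x^k, matching x^k gives (k+2)(k+1) a_{k+2} = (k^2 - n^2) a_k = (k - 2)(k + 2) a_k. The right side vanishes at k = 2, so the series with the parity of 2 terminates at degree 2.
Standard normalization: leading coefficient of T_n is 2^(n-1), so a_2 = 2^1 = 2. Work downward with a_k = (k+1)(k+2) a_{k+2} / ((k - 2)(k + 2)):
  a_0 = (1)(2)(2) / ((0 - 2)(0 + 2)) = 4/(-4) = -1
Hence T_2(x) = 2 x^2 - 1.

T_2(x); series = 2 x^2 - 1


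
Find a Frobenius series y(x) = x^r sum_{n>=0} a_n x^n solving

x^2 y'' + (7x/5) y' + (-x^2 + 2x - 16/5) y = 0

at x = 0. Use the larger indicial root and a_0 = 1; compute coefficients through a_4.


Write in Frobenius form y'' + (p(x)/x) y' + (q(x)/x^2) y = 0:
  p(x) = 7/5,  q(x) = -x^2 + 2x - 16/5.
Indicial equation: r(r-1) + (7/5) r + (-16/5) = 0 -> roots r_1 = 8/5, r_2 = -2.
Take r = r_1 = 8/5. Let y(x) = x^r sum_{n>=0} a_n x^n with a_0 = 1.
Substitute y = x^r sum a_n x^n and match x^{r+n}. The recurrence is
  D(n) a_n + 2 a_{n-1} - 1 a_{n-2} = 0,  where D(n) = (r+n)(r+n-1) + (7/5)(r+n) + (-16/5).
  a_n = [-2 a_{n-1} + 1 a_{n-2}] / D(n).
Since the indicial polynomial factors as (r - r_1)(r - r_2), D(n) = (r_1 + n - r_1)(r_1 + n - r_2) = n(n + 18/5).
Evaluating step by step (a_0 = 1):
  n = 1: D(1) = 1(1 + 18/5) = 23/5; numerator = -2(1) = -2; a_1 = (-2)/(23/5) = -10/23
  n = 2: D(2) = 2(2 + 18/5) = 56/5; numerator = -2(-10/23) + 1(1) = 43/23; a_2 = (43/23)/(56/5) = 215/1288
  n = 3: D(3) = 3(3 + 18/5) = 99/5; numerator = -2(215/1288) + 1(-10/23) = -495/644; a_3 = (-495/644)/(99/5) = -25/644
  n = 4: D(4) = 4(4 + 18/5) = 152/5; numerator = -2(-25/644) + 1(215/1288) = 45/184; a_4 = (45/184)/(152/5) = 225/27968

r = 8/5; a_0 = 1; a_1 = -10/23; a_2 = 215/1288; a_3 = -25/644; a_4 = 225/27968


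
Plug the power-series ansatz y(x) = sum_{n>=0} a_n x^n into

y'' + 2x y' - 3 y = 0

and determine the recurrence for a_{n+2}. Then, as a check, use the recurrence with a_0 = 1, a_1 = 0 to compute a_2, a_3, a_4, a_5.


Substitute y = sum_n a_n x^n.
y''(x) has coefficient (n+2)(n+1) a_{n+2} at x^n;
2 x y'(x) has coefficient 2 n a_n at x^n (shift);
-3 y(x) has coefficient -3 a_n at x^n.
Matching x^n: (n+2)(n+1) a_{n+2} + (2n - 3) a_n = 0.
Thus a_{n+2} = (-2n + 3) / ((n+1)(n+2)) * a_n.

Check with a_0 = 1, a_1 = 0 (apply the recurrence for n = 0, 1, 2, 3): a_0 = 1, a_1 = 0, a_2 = 3/2, a_3 = 0, a_4 = -1/8, a_5 = 0.

a_(n+2) = (-2n + 3) / ((n+1)(n+2)) * a_n; check: a_0 = 1, a_1 = 0, a_2 = 3/2, a_3 = 0, a_4 = -1/8, a_5 = 0


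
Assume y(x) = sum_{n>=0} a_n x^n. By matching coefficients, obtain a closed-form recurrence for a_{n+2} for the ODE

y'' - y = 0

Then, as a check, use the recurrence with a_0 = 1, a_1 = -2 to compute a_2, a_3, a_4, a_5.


Substitute y = sum_n a_n x^n into y'' + (const) y = 0.
y''(x) = sum_{n>=0} (n+2)(n+1) a_{n+2} x^n.
The ODE becomes sum_n [(n+2)(n+1) a_{n+2} - 1 a_n] x^n = 0.
Setting each coefficient to zero gives the recurrence:
  (n+2)(n+1) a_{n+2} - 1 a_n = 0,
  a_{n+2} = 1 / ((n+1)(n+2)) a_n.

Check with a_0 = 1, a_1 = -2 (apply the recurrence for n = 0, 1, 2, 3): a_0 = 1, a_1 = -2, a_2 = 1/2, a_3 = -1/3, a_4 = 1/24, a_5 = -1/60.

a_{n+2} = 1/((n+1)(n+2)) * a_n; check: a_0 = 1, a_1 = -2, a_2 = 1/2, a_3 = -1/3, a_4 = 1/24, a_5 = -1/60


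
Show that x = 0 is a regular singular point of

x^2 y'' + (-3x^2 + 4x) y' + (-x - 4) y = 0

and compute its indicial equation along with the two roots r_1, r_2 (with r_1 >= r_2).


Divide by x^2 to reach normal form y'' + P_1(x) y' + P_2(x) y = 0 with P_1(x) = -3 + 4/x and P_2(x) = -1/x - 4/x^2.
x = 0 is a singular point because the y'-coefficient -3 + 4/x has a pole at x = 0 and the y-coefficient -1/x - 4/x^2 has a pole at x = 0.
It is a regular singular point because x P_1(x) = p(x) = 4 - 3x and x^2 P_2(x) = q(x) = -x - 4 are polynomials, hence analytic at x = 0.
p(0) = 4,  q(0) = -4.
Indicial equation: r(r-1) + p(0) r + q(0) = 0, i.e. r^2 + (p(0) - 1) r + q(0) = 0, i.e. r^2 + 3 r - 4 = 0.
Discriminant: (3)^2 - 4(-4) = 25, so r = (-3 ± 5)/2.
Solving: r_1 = 1, r_2 = -4.

indicial: r^2 + 3 r - 4 = 0; roots r_1 = 1, r_2 = -4


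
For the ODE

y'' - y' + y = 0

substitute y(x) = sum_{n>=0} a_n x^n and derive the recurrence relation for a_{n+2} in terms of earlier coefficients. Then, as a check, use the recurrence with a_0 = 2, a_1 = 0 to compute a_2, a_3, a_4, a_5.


Substitute y = sum_n a_n x^n.
y''(x) has coefficient (n+2)(n+1) a_{n+2} at x^n;
-y'(x) has coefficient -(n+1) a_{n+1} at x^n;
y(x) has coefficient 1 a_n at x^n.
Matching x^n: (n+2)(n+1) a_{n+2} - (n+1) a_{n+1} + 1 a_n = 0.
Thus a_{n+2} = [(n+1) a_{n+1} - 1 a_n] / ((n+1)(n+2)).

Check with a_0 = 2, a_1 = 0 (apply the recurrence for n = 0, 1, 2, 3): a_0 = 2, a_1 = 0, a_2 = -1, a_3 = -1/3, a_4 = 0, a_5 = 1/60.

a_(n+2) = [(n+1) a_(n+1) - 1 a_n] / ((n+1)(n+2)); check: a_0 = 2, a_1 = 0, a_2 = -1, a_3 = -1/3, a_4 = 0, a_5 = 1/60


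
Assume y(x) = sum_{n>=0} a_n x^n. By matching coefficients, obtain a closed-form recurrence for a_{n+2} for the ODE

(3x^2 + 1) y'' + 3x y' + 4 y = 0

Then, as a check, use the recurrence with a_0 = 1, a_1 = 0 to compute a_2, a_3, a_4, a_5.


Substitute y = sum_n a_n x^n.
(1 + 3 x^2) y'' contributes (n+2)(n+1) a_{n+2} + 3 n(n-1) a_n at x^n.
3 x y'(x) contributes 3 n a_n at x^n.
4 y(x) contributes 4 a_n at x^n.
Matching x^n: (n+2)(n+1) a_{n+2} + (3 n(n-1) + 3 n + 4) a_n = 0.
Thus a_{n+2} = (-3 n(n-1) - 3 n - 4) / ((n+1)(n+2)) * a_n.

Check with a_0 = 1, a_1 = 0 (apply the recurrence for n = 0, 1, 2, 3): a_0 = 1, a_1 = 0, a_2 = -2, a_3 = 0, a_4 = 8/3, a_5 = 0.

a_(n+2) = (-3 n(n-1) - 3 n - 4) / ((n+1)(n+2)) * a_n; check: a_0 = 1, a_1 = 0, a_2 = -2, a_3 = 0, a_4 = 8/3, a_5 = 0


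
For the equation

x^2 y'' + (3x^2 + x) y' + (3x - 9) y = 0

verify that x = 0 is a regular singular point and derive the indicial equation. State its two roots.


Divide by x^2 to reach normal form y'' + P_1(x) y' + P_2(x) y = 0 with P_1(x) = 3 + 1/x and P_2(x) = 3/x - 9/x^2.
x = 0 is a singular point because the y'-coefficient 3 + 1/x has a pole at x = 0 and the y-coefficient 3/x - 9/x^2 has a pole at x = 0.
It is a regular singular point because x P_1(x) = p(x) = 3x + 1 and x^2 P_2(x) = q(x) = 3x - 9 are polynomials, hence analytic at x = 0.
p(0) = 1,  q(0) = -9.
Indicial equation: r(r-1) + p(0) r + q(0) = 0, i.e. r^2 + (p(0) - 1) r + q(0) = 0, i.e. r^2 - 9 = 0.
Discriminant: (0)^2 - 4(-9) = 36, so r = (0 ± 6)/2.
Solving: r_1 = 3, r_2 = -3.

indicial: r^2 - 9 = 0; roots r_1 = 3, r_2 = -3
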